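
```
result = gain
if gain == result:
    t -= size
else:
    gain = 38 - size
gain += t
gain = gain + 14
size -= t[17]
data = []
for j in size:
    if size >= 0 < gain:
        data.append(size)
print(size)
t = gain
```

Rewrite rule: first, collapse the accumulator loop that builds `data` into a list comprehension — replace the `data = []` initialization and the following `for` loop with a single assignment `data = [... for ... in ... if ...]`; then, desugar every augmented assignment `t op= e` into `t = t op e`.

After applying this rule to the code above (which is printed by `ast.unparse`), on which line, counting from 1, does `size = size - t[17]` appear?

Transformed code:
result = gain
if gain == result:
    t = t - size
else:
    gain = 38 - size
gain = gain + t
gain = gain + 14
size = size - t[17]
data = [size for j in size if size >= 0 < gain]
print(size)
t = gain

8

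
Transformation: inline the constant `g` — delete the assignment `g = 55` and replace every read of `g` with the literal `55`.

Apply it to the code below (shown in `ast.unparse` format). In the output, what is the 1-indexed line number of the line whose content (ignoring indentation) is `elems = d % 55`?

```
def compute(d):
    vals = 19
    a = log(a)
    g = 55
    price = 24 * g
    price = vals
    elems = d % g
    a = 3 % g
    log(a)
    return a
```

6

Transformed code:
def compute(d):
    vals = 19
    a = log(a)
    price = 24 * 55
    price = vals
    elems = d % 55
    a = 3 % 55
    log(a)
    return a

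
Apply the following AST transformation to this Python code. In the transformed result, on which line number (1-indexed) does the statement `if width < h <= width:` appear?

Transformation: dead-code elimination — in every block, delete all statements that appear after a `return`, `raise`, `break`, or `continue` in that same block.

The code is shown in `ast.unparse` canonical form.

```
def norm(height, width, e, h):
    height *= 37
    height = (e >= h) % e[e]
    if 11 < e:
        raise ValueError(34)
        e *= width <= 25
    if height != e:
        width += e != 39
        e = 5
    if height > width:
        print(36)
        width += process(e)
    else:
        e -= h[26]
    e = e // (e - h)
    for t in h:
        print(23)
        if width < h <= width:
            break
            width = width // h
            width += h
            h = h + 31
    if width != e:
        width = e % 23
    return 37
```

Transformed code:
def norm(height, width, e, h):
    height *= 37
    height = (e >= h) % e[e]
    if 11 < e:
        raise ValueError(34)
    if height != e:
        width += e != 39
        e = 5
    if height > width:
        print(36)
        width += process(e)
    else:
        e -= h[26]
    e = e // (e - h)
    for t in h:
        print(23)
        if width < h <= width:
            break
    if width != e:
        width = e % 23
    return 37

17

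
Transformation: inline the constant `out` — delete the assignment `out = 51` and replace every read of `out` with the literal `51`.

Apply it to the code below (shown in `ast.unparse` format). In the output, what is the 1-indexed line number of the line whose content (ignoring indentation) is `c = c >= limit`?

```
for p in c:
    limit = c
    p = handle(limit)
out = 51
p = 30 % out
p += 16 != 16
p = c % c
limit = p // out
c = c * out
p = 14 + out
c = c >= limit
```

Transformed code:
for p in c:
    limit = c
    p = handle(limit)
p = 30 % 51
p += 16 != 16
p = c % c
limit = p // 51
c = c * 51
p = 14 + 51
c = c >= limit

10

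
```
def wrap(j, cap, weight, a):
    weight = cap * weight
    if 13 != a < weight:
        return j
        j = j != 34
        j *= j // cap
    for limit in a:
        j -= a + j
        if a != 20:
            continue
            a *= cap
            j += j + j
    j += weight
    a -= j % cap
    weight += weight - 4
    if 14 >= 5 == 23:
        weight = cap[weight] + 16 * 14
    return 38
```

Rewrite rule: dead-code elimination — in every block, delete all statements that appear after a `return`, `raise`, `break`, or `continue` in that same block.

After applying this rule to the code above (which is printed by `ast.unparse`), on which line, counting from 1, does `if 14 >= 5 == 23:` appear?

12

Transformed code:
def wrap(j, cap, weight, a):
    weight = cap * weight
    if 13 != a < weight:
        return j
    for limit in a:
        j -= a + j
        if a != 20:
            continue
    j += weight
    a -= j % cap
    weight += weight - 4
    if 14 >= 5 == 23:
        weight = cap[weight] + 16 * 14
    return 38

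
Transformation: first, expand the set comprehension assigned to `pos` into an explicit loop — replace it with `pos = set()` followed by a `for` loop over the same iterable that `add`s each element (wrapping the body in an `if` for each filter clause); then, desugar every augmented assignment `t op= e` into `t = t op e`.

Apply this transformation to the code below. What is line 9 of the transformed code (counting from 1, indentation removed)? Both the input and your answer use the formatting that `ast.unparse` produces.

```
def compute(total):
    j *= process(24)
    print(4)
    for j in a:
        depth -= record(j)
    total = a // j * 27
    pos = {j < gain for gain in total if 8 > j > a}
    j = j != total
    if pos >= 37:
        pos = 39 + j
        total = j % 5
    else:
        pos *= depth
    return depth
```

Transformed code:
def compute(total):
    j = j * process(24)
    print(4)
    for j in a:
        depth = depth - record(j)
    total = a // j * 27
    pos = set()
    for gain in total:
        if 8 > j > a:
            pos.add(j < gain)
    j = j != total
    if pos >= 37:
        pos = 39 + j
        total = j % 5
    else:
        pos = pos * depth
    return depth

if 8 > j > a:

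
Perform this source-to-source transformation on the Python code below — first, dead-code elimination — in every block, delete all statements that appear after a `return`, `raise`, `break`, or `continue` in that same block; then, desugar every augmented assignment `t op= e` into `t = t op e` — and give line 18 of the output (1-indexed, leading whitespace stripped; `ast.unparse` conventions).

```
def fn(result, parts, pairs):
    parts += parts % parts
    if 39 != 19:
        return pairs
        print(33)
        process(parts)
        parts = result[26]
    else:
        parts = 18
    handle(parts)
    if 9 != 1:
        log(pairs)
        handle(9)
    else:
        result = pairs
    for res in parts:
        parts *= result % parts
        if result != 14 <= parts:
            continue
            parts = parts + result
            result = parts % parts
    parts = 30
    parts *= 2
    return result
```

Transformed code:
def fn(result, parts, pairs):
    parts = parts + parts % parts
    if 39 != 19:
        return pairs
    else:
        parts = 18
    handle(parts)
    if 9 != 1:
        log(pairs)
        handle(9)
    else:
        result = pairs
    for res in parts:
        parts = parts * (result % parts)
        if result != 14 <= parts:
            continue
    parts = 30
    parts = parts * 2
    return result

parts = parts * 2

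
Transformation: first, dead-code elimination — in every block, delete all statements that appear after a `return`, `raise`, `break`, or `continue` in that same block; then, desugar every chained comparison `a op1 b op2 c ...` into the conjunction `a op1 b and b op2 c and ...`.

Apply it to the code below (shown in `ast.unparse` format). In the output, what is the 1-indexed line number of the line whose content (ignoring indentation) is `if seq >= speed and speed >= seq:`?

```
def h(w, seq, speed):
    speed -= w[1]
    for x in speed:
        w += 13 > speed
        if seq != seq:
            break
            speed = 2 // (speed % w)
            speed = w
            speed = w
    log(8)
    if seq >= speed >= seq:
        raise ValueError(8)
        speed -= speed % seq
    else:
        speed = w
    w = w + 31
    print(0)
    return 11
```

Transformed code:
def h(w, seq, speed):
    speed -= w[1]
    for x in speed:
        w += 13 > speed
        if seq != seq:
            break
    log(8)
    if seq >= speed and speed >= seq:
        raise ValueError(8)
    else:
        speed = w
    w = w + 31
    print(0)
    return 11

8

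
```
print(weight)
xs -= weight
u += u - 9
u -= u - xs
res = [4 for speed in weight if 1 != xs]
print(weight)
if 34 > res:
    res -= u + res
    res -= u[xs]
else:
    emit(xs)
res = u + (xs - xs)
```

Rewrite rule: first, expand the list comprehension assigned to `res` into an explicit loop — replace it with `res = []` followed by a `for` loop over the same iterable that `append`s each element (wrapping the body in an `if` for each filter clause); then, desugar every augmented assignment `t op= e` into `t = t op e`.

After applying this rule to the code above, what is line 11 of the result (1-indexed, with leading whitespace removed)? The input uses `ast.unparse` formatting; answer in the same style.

res = res - (u + res)

Transformed code:
print(weight)
xs = xs - weight
u = u + (u - 9)
u = u - (u - xs)
res = []
for speed in weight:
    if 1 != xs:
        res.append(4)
print(weight)
if 34 > res:
    res = res - (u + res)
    res = res - u[xs]
else:
    emit(xs)
res = u + (xs - xs)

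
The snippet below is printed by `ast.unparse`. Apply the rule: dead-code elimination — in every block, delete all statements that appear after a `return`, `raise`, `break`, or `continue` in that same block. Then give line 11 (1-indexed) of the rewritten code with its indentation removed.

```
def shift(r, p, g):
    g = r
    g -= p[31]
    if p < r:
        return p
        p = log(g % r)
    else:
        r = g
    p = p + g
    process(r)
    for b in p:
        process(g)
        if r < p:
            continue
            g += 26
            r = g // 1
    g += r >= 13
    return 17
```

process(g)

Transformed code:
def shift(r, p, g):
    g = r
    g -= p[31]
    if p < r:
        return p
    else:
        r = g
    p = p + g
    process(r)
    for b in p:
        process(g)
        if r < p:
            continue
    g += r >= 13
    return 17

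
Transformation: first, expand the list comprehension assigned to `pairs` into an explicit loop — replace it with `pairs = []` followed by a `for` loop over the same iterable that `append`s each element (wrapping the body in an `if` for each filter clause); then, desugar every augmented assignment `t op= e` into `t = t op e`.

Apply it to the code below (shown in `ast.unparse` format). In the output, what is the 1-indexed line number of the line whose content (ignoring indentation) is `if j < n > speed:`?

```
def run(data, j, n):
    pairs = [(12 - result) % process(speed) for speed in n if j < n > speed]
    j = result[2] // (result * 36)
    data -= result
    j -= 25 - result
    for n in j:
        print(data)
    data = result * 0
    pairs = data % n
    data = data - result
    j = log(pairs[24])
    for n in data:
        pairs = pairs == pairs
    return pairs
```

Transformed code:
def run(data, j, n):
    pairs = []
    for speed in n:
        if j < n > speed:
            pairs.append((12 - result) % process(speed))
    j = result[2] // (result * 36)
    data = data - result
    j = j - (25 - result)
    for n in j:
        print(data)
    data = result * 0
    pairs = data % n
    data = data - result
    j = log(pairs[24])
    for n in data:
        pairs = pairs == pairs
    return pairs

4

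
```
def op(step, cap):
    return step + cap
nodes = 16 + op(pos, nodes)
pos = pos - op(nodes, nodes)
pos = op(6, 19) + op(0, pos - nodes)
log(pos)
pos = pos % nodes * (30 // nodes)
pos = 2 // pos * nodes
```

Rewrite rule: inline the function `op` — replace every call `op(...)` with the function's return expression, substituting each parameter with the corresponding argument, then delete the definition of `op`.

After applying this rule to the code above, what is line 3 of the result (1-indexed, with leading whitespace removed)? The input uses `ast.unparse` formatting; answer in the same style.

pos = 6 + 19 + (0 + (pos - nodes))

Transformed code:
nodes = 16 + (pos + nodes)
pos = pos - (nodes + nodes)
pos = 6 + 19 + (0 + (pos - nodes))
log(pos)
pos = pos % nodes * (30 // nodes)
pos = 2 // pos * nodes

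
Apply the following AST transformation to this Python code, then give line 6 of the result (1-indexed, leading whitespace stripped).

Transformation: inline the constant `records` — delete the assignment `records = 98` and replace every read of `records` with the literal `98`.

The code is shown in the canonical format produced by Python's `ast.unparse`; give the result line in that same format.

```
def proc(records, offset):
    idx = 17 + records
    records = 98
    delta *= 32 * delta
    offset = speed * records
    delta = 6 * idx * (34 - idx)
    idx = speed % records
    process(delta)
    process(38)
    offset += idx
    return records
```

Transformed code:
def proc(records, offset):
    idx = 17 + 98
    delta *= 32 * delta
    offset = speed * 98
    delta = 6 * idx * (34 - idx)
    idx = speed % 98
    process(delta)
    process(38)
    offset += idx
    return 98

idx = speed % 98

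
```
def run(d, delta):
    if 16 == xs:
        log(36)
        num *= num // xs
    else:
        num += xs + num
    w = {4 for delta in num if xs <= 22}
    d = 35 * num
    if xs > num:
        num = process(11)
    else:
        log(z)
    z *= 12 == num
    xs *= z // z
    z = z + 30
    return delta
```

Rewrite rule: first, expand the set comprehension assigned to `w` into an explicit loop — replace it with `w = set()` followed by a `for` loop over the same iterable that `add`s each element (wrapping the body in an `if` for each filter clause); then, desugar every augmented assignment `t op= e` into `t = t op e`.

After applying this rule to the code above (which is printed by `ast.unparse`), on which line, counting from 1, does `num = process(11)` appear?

Transformed code:
def run(d, delta):
    if 16 == xs:
        log(36)
        num = num * (num // xs)
    else:
        num = num + (xs + num)
    w = set()
    for delta in num:
        if xs <= 22:
            w.add(4)
    d = 35 * num
    if xs > num:
        num = process(11)
    else:
        log(z)
    z = z * (12 == num)
    xs = xs * (z // z)
    z = z + 30
    return delta

13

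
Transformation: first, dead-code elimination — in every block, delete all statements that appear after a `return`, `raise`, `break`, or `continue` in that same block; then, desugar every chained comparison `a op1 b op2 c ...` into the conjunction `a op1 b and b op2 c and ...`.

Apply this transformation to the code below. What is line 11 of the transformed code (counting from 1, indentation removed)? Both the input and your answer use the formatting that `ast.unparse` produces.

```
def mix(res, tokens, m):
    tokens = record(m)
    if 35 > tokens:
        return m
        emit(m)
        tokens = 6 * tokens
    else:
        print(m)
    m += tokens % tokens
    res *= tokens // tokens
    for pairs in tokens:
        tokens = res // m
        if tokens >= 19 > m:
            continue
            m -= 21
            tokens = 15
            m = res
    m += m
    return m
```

if tokens >= 19 and 19 > m:

Transformed code:
def mix(res, tokens, m):
    tokens = record(m)
    if 35 > tokens:
        return m
    else:
        print(m)
    m += tokens % tokens
    res *= tokens // tokens
    for pairs in tokens:
        tokens = res // m
        if tokens >= 19 and 19 > m:
            continue
    m += m
    return m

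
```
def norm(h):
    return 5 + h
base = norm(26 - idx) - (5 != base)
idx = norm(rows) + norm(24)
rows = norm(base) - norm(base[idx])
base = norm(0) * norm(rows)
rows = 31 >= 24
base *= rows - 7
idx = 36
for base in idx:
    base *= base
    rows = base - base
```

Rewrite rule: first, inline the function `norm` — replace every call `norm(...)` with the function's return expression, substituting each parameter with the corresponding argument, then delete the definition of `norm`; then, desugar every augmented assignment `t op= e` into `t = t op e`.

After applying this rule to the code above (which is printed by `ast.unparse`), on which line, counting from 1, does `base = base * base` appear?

9

Transformed code:
base = 5 + (26 - idx) - (5 != base)
idx = 5 + rows + (5 + 24)
rows = 5 + base - (5 + base[idx])
base = (5 + 0) * (5 + rows)
rows = 31 >= 24
base = base * (rows - 7)
idx = 36
for base in idx:
    base = base * base
    rows = base - base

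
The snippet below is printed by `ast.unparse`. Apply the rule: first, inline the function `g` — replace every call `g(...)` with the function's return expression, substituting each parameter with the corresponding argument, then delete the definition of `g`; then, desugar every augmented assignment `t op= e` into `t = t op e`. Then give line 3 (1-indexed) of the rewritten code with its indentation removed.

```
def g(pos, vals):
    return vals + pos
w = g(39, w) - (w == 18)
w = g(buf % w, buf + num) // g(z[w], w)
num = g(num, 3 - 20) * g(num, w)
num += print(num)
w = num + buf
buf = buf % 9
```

Transformed code:
w = w + 39 - (w == 18)
w = (buf + num + buf % w) // (w + z[w])
num = (3 - 20 + num) * (w + num)
num = num + print(num)
w = num + buf
buf = buf % 9

num = (3 - 20 + num) * (w + num)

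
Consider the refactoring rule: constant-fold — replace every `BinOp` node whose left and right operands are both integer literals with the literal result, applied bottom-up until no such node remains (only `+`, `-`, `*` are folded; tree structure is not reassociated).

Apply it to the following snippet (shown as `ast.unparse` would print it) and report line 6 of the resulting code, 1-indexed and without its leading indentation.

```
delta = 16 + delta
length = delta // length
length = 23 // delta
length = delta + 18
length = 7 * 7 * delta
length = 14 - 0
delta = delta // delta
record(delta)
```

length = 14

Transformed code:
delta = 16 + delta
length = delta // length
length = 23 // delta
length = delta + 18
length = 49 * delta
length = 14
delta = delta // delta
record(delta)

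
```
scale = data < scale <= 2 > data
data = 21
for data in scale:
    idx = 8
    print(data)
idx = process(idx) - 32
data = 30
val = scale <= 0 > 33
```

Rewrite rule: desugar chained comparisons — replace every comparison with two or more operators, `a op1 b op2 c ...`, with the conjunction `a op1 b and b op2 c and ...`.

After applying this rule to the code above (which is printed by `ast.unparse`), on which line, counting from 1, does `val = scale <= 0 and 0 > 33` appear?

8

Transformed code:
scale = data < scale and scale <= 2 and (2 > data)
data = 21
for data in scale:
    idx = 8
    print(data)
idx = process(idx) - 32
data = 30
val = scale <= 0 and 0 > 33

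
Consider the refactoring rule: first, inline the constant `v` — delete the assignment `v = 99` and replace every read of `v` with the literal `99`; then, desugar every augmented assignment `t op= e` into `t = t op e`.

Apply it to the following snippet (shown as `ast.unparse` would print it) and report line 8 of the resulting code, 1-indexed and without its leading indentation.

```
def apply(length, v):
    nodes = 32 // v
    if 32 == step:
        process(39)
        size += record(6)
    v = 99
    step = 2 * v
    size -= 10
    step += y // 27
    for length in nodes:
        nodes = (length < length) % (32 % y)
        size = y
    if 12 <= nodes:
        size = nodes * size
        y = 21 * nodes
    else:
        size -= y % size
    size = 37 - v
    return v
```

step = step + y // 27

Transformed code:
def apply(length, v):
    nodes = 32 // 99
    if 32 == step:
        process(39)
        size = size + record(6)
    step = 2 * 99
    size = size - 10
    step = step + y // 27
    for length in nodes:
        nodes = (length < length) % (32 % y)
        size = y
    if 12 <= nodes:
        size = nodes * size
        y = 21 * nodes
    else:
        size = size - y % size
    size = 37 - 99
    return 99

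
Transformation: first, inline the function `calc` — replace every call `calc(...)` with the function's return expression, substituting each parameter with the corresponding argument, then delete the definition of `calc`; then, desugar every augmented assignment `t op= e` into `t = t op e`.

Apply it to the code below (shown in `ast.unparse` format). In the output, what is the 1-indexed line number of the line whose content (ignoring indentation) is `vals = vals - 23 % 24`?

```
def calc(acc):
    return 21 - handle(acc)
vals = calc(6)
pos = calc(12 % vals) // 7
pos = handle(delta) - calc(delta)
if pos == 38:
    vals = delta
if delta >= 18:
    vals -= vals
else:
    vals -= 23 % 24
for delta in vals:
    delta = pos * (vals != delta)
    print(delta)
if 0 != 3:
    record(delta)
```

9

Transformed code:
vals = 21 - handle(6)
pos = (21 - handle(12 % vals)) // 7
pos = handle(delta) - (21 - handle(delta))
if pos == 38:
    vals = delta
if delta >= 18:
    vals = vals - vals
else:
    vals = vals - 23 % 24
for delta in vals:
    delta = pos * (vals != delta)
    print(delta)
if 0 != 3:
    record(delta)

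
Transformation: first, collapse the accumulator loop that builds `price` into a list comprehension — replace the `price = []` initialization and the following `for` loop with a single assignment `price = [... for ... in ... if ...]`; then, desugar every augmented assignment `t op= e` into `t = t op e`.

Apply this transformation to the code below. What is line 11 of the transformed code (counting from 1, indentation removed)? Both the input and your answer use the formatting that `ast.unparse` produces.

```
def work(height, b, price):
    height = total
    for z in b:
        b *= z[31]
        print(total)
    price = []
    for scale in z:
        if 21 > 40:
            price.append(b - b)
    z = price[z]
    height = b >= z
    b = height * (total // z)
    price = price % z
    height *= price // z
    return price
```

height = height * (price // z)

Transformed code:
def work(height, b, price):
    height = total
    for z in b:
        b = b * z[31]
        print(total)
    price = [b - b for scale in z if 21 > 40]
    z = price[z]
    height = b >= z
    b = height * (total // z)
    price = price % z
    height = height * (price // z)
    return price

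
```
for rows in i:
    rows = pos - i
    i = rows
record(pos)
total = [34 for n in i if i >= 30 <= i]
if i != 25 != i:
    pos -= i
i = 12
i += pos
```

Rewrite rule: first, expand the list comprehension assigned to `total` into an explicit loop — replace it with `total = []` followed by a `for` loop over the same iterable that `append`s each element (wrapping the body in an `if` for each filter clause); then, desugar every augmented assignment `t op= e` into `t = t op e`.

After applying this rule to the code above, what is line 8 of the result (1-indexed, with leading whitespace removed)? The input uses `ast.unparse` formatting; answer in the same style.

Transformed code:
for rows in i:
    rows = pos - i
    i = rows
record(pos)
total = []
for n in i:
    if i >= 30 <= i:
        total.append(34)
if i != 25 != i:
    pos = pos - i
i = 12
i = i + pos

total.append(34)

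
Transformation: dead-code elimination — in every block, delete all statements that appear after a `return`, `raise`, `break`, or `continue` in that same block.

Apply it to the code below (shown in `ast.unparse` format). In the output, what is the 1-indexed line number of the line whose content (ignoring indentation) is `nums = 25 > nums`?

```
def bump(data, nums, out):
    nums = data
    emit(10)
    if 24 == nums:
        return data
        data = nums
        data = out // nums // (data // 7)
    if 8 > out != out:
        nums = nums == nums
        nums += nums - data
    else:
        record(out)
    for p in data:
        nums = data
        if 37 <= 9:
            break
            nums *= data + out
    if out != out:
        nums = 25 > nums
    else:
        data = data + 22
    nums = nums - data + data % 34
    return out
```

16

Transformed code:
def bump(data, nums, out):
    nums = data
    emit(10)
    if 24 == nums:
        return data
    if 8 > out != out:
        nums = nums == nums
        nums += nums - data
    else:
        record(out)
    for p in data:
        nums = data
        if 37 <= 9:
            break
    if out != out:
        nums = 25 > nums
    else:
        data = data + 22
    nums = nums - data + data % 34
    return out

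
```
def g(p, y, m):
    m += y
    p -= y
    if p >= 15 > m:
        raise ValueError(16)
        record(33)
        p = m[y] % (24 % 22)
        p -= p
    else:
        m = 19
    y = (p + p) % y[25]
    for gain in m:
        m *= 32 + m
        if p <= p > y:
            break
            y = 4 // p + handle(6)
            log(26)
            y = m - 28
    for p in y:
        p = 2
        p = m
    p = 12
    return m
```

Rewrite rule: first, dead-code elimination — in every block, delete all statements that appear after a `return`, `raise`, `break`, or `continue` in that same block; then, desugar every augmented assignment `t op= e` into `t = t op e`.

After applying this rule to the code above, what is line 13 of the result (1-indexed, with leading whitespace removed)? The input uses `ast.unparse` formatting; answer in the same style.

Transformed code:
def g(p, y, m):
    m = m + y
    p = p - y
    if p >= 15 > m:
        raise ValueError(16)
    else:
        m = 19
    y = (p + p) % y[25]
    for gain in m:
        m = m * (32 + m)
        if p <= p > y:
            break
    for p in y:
        p = 2
        p = m
    p = 12
    return m

for p in y:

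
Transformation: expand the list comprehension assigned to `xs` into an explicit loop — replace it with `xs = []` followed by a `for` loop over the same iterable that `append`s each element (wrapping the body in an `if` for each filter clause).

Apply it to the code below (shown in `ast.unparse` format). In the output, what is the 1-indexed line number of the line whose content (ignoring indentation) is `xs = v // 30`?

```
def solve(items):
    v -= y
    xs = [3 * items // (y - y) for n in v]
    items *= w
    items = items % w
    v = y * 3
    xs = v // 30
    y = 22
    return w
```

Transformed code:
def solve(items):
    v -= y
    xs = []
    for n in v:
        xs.append(3 * items // (y - y))
    items *= w
    items = items % w
    v = y * 3
    xs = v // 30
    y = 22
    return w

9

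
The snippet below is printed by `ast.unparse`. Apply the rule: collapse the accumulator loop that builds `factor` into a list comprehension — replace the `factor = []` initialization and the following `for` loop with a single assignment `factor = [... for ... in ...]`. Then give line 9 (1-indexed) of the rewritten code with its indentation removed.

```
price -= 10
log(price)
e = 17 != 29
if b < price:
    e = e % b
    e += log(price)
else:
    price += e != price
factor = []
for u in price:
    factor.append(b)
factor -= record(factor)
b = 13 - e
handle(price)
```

factor = [b for u in price]

Transformed code:
price -= 10
log(price)
e = 17 != 29
if b < price:
    e = e % b
    e += log(price)
else:
    price += e != price
factor = [b for u in price]
factor -= record(factor)
b = 13 - e
handle(price)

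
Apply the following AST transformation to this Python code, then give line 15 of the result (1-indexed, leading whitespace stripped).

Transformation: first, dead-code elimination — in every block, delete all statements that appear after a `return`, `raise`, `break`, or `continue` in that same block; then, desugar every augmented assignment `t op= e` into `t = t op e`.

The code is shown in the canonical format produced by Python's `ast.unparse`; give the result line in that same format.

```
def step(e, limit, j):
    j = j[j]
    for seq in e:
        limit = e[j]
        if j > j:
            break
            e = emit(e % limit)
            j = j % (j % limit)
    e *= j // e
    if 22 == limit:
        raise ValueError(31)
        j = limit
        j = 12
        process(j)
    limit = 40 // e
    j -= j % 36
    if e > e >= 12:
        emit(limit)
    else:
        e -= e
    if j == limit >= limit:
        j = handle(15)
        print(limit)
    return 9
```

e = e - e

Transformed code:
def step(e, limit, j):
    j = j[j]
    for seq in e:
        limit = e[j]
        if j > j:
            break
    e = e * (j // e)
    if 22 == limit:
        raise ValueError(31)
    limit = 40 // e
    j = j - j % 36
    if e > e >= 12:
        emit(limit)
    else:
        e = e - e
    if j == limit >= limit:
        j = handle(15)
        print(limit)
    return 9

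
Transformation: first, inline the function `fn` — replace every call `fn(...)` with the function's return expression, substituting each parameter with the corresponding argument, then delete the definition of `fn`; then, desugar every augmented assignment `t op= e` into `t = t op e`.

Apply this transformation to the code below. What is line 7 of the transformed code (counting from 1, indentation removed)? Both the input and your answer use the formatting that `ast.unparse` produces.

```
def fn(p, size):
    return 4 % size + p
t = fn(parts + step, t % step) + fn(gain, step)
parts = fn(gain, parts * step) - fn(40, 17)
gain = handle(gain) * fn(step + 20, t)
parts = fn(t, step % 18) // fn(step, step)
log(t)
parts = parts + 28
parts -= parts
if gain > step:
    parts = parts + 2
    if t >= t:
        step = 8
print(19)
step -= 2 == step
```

Transformed code:
t = 4 % (t % step) + (parts + step) + (4 % step + gain)
parts = 4 % (parts * step) + gain - (4 % 17 + 40)
gain = handle(gain) * (4 % t + (step + 20))
parts = (4 % (step % 18) + t) // (4 % step + step)
log(t)
parts = parts + 28
parts = parts - parts
if gain > step:
    parts = parts + 2
    if t >= t:
        step = 8
print(19)
step = step - (2 == step)

parts = parts - parts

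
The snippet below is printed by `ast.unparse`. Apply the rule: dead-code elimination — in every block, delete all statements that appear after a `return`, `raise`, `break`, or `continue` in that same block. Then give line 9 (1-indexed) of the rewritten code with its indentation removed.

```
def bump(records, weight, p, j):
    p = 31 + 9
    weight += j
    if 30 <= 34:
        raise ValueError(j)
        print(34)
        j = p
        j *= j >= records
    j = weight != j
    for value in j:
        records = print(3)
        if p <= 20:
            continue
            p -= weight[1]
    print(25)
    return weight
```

Transformed code:
def bump(records, weight, p, j):
    p = 31 + 9
    weight += j
    if 30 <= 34:
        raise ValueError(j)
    j = weight != j
    for value in j:
        records = print(3)
        if p <= 20:
            continue
    print(25)
    return weight

if p <= 20:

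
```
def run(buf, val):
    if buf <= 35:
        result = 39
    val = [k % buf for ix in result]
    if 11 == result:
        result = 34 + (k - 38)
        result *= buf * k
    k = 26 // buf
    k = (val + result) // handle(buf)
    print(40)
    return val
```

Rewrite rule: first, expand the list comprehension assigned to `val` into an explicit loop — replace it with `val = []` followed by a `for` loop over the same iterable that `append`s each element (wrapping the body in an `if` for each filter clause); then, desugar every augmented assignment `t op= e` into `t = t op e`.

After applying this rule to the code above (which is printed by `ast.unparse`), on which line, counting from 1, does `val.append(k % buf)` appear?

6

Transformed code:
def run(buf, val):
    if buf <= 35:
        result = 39
    val = []
    for ix in result:
        val.append(k % buf)
    if 11 == result:
        result = 34 + (k - 38)
        result = result * (buf * k)
    k = 26 // buf
    k = (val + result) // handle(buf)
    print(40)
    return val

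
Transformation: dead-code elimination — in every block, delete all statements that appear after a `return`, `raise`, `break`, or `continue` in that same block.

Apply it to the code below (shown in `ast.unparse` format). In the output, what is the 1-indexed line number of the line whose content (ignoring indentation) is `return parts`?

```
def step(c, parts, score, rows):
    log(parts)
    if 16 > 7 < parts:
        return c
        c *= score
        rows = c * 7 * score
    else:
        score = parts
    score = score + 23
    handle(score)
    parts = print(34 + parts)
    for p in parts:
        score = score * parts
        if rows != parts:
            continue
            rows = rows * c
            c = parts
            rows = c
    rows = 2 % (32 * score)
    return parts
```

15

Transformed code:
def step(c, parts, score, rows):
    log(parts)
    if 16 > 7 < parts:
        return c
    else:
        score = parts
    score = score + 23
    handle(score)
    parts = print(34 + parts)
    for p in parts:
        score = score * parts
        if rows != parts:
            continue
    rows = 2 % (32 * score)
    return parts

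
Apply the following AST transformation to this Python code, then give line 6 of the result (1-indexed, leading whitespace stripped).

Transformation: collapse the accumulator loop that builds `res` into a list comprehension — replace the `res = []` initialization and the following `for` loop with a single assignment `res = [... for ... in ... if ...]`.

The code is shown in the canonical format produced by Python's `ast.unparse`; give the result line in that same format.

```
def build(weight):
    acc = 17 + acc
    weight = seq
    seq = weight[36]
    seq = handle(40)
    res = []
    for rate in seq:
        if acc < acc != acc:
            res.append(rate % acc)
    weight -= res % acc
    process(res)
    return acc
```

Transformed code:
def build(weight):
    acc = 17 + acc
    weight = seq
    seq = weight[36]
    seq = handle(40)
    res = [rate % acc for rate in seq if acc < acc != acc]
    weight -= res % acc
    process(res)
    return acc

res = [rate % acc for rate in seq if acc < acc != acc]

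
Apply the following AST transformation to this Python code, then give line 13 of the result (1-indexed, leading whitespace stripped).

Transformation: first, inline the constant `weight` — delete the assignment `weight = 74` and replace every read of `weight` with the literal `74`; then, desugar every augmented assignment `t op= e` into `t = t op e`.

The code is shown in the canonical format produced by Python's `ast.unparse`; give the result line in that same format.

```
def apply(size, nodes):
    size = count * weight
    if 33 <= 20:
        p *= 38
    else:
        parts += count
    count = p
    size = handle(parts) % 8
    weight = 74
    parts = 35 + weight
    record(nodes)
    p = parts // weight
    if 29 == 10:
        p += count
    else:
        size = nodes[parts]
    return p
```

Transformed code:
def apply(size, nodes):
    size = count * 74
    if 33 <= 20:
        p = p * 38
    else:
        parts = parts + count
    count = p
    size = handle(parts) % 8
    parts = 35 + 74
    record(nodes)
    p = parts // 74
    if 29 == 10:
        p = p + count
    else:
        size = nodes[parts]
    return p

p = p + count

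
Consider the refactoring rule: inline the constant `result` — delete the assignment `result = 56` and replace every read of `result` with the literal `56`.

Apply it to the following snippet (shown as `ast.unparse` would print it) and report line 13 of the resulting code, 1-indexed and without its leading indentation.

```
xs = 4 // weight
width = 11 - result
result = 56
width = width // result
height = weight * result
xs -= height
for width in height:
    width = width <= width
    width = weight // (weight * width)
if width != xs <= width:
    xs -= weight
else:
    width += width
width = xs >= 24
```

Transformed code:
xs = 4 // weight
width = 11 - 56
width = width // 56
height = weight * 56
xs -= height
for width in height:
    width = width <= width
    width = weight // (weight * width)
if width != xs <= width:
    xs -= weight
else:
    width += width
width = xs >= 24

width = xs >= 24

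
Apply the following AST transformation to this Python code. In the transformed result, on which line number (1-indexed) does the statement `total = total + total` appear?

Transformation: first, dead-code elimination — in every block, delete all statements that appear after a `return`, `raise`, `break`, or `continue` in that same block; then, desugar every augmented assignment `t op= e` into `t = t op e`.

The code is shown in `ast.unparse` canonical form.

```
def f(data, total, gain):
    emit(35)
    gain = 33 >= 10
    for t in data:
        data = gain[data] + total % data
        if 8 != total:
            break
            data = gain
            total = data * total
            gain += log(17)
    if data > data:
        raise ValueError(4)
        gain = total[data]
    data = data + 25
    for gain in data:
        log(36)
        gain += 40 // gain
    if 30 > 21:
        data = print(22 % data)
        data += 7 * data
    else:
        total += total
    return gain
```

18

Transformed code:
def f(data, total, gain):
    emit(35)
    gain = 33 >= 10
    for t in data:
        data = gain[data] + total % data
        if 8 != total:
            break
    if data > data:
        raise ValueError(4)
    data = data + 25
    for gain in data:
        log(36)
        gain = gain + 40 // gain
    if 30 > 21:
        data = print(22 % data)
        data = data + 7 * data
    else:
        total = total + total
    return gain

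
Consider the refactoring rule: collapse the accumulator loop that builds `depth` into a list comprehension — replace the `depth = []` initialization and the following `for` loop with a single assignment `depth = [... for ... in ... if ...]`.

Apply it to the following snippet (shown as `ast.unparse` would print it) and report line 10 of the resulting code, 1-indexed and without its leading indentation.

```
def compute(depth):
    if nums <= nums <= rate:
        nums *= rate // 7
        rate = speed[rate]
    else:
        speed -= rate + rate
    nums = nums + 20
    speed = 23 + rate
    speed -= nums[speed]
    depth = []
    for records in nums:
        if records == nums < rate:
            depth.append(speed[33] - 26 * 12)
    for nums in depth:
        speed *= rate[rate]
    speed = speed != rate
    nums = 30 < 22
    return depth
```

Transformed code:
def compute(depth):
    if nums <= nums <= rate:
        nums *= rate // 7
        rate = speed[rate]
    else:
        speed -= rate + rate
    nums = nums + 20
    speed = 23 + rate
    speed -= nums[speed]
    depth = [speed[33] - 26 * 12 for records in nums if records == nums < rate]
    for nums in depth:
        speed *= rate[rate]
    speed = speed != rate
    nums = 30 < 22
    return depth

depth = [speed[33] - 26 * 12 for records in nums if records == nums < rate]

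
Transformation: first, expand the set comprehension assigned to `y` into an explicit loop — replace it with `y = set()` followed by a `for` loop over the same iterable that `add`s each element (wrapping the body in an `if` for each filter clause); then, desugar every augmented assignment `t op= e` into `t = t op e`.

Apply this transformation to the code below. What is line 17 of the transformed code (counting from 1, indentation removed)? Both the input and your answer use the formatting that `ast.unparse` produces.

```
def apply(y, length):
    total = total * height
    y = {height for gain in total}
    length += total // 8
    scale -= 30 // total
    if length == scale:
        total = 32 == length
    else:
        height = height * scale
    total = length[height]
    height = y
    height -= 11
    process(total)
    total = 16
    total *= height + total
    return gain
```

Transformed code:
def apply(y, length):
    total = total * height
    y = set()
    for gain in total:
        y.add(height)
    length = length + total // 8
    scale = scale - 30 // total
    if length == scale:
        total = 32 == length
    else:
        height = height * scale
    total = length[height]
    height = y
    height = height - 11
    process(total)
    total = 16
    total = total * (height + total)
    return gain

total = total * (height + total)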